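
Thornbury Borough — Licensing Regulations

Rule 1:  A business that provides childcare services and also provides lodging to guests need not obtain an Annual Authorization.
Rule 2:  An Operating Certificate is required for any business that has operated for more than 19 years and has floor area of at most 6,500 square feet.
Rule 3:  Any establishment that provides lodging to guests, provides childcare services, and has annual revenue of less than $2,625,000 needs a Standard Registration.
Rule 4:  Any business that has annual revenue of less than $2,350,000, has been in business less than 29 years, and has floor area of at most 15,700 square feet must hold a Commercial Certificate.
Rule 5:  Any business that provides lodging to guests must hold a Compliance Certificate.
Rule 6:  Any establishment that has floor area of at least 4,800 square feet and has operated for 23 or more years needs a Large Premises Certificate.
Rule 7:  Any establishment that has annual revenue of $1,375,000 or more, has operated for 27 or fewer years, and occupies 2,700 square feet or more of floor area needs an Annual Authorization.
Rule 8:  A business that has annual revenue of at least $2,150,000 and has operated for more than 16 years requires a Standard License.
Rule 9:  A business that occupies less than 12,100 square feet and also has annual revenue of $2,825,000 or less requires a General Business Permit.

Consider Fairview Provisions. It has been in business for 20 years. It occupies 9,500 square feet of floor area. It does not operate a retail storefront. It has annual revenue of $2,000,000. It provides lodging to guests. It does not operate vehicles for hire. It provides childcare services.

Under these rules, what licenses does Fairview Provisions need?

Commercial Certificate, Compliance Certificate, General Business Permit, Standard Registration

Rule 1: provides childcare services; provides lodging to guests → exempt from Annual Authorization.
Rule 2: years in business 20 > 19; floor area 9,500 square feet > 6,500 square feet → Operating Certificate not required.
Rule 3: provides lodging to guests; provides childcare services; revenue $2,000,000 < $2,625,000 → Standard Registration required.
Rule 4: revenue $2,000,000 < $2,350,000; years in business 20 < 29; floor area 9,500 square feet ≤ 15,700 square feet → Commercial Certificate required.
Rule 5: provides lodging to guests → Compliance Certificate required.
Rule 6: floor area 9,500 square feet ≥ 4,800 square feet; years in business 20 < 23 → Large Premises Certificate not required.
Rule 7: revenue $2,000,000 ≥ $1,375,000; years in business 20 ≤ 27; floor area 9,500 square feet ≥ 2,700 square feet → Annual Authorization required.
Rule 8: revenue $2,000,000 < $2,150,000; years in business 20 > 16 → Standard License not required.
Rule 9: floor area 9,500 square feet < 12,100 square feet; revenue $2,000,000 ≤ $2,825,000 → General Business Permit required.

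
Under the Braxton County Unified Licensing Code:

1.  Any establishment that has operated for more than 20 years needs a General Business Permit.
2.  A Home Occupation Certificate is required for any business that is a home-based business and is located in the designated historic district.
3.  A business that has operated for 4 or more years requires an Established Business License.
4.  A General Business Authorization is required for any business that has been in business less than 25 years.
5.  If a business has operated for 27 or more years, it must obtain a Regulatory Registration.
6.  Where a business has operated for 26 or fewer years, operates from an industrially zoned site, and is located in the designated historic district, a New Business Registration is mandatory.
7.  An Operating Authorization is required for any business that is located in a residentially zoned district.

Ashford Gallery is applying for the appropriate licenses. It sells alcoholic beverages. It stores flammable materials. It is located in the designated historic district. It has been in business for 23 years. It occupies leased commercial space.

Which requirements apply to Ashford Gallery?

1. years in business 23 > 20 → General Business Permit required.
2. occupies leased commercial space (not: is a home-based business); is located in the designated historic district → Home Occupation Certificate not required.
3. years in business 23 ≥ 4 → Established Business License required.
4. years in business 23 < 25 → General Business Authorization required.
5. years in business 23 < 27 → Regulatory Registration not required.
6. years in business 23 ≤ 26; occupies leased commercial space (not: operates from an industrially zoned site); is located in the designated historic district → New Business Registration not required.
7. is located in the designated historic district (not: is located in a residentially zoned district) → Operating Authorization not required.

Established Business License, General Business Authorization, General Business Permit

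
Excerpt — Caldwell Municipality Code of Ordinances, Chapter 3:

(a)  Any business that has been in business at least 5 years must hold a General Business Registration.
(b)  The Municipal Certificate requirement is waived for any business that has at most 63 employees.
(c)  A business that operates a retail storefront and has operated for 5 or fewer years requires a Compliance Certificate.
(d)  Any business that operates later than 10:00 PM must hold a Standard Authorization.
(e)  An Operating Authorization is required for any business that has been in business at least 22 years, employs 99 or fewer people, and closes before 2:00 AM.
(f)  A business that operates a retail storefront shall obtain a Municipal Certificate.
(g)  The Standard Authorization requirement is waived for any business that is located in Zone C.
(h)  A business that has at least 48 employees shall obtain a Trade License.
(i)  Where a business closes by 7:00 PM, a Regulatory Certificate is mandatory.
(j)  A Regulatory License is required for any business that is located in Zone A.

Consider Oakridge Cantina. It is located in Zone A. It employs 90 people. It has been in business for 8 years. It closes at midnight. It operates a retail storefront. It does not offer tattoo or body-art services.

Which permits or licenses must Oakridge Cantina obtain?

General Business Registration, Municipal Certificate, Regulatory License, Standard Authorization, Trade License

(a) years in business 8 ≥ 5 → General Business Registration required.
(b) employees 90 > 63 → Municipal Certificate exemption does not apply.
(c) operates a retail storefront; years in business 8 > 5 → Compliance Certificate not required.
(d) closes midnight, after 10:00 PM → Standard Authorization required.
(e) years in business 8 < 22; employees 90 ≤ 99; closes midnight, at/before 2:00 AM → Operating Authorization not required.
(f) operates a retail storefront → Municipal Certificate required.
(g) is located in Zone A (not: is located in Zone C) → Standard Authorization exemption does not apply.
(h) employees 90 ≥ 48 → Trade License required.
(i) closes midnight, after 7:00 PM → Regulatory Certificate not required.
(j) is located in Zone A → Regulatory License required.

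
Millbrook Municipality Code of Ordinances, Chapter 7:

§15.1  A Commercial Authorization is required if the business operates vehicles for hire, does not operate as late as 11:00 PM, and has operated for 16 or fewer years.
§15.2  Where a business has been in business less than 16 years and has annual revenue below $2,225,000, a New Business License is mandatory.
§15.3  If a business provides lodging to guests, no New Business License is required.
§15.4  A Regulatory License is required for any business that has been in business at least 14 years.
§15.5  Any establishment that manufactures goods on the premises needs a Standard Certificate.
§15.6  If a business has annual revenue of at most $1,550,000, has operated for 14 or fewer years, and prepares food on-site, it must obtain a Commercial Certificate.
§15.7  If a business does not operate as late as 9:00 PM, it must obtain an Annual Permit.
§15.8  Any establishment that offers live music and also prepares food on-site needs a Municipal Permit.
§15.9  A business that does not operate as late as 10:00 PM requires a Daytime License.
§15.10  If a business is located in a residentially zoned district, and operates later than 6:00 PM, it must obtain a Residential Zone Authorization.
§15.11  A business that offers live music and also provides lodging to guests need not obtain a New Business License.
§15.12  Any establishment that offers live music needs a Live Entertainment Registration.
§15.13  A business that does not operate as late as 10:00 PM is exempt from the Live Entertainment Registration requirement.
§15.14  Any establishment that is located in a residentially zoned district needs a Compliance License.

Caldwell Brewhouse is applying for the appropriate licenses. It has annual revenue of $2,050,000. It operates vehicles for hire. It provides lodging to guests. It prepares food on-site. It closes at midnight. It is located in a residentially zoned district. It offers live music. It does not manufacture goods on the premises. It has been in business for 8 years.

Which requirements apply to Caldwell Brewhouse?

§15.1 operates vehicles for hire; closes midnight, after 11:00 PM; years in business 8 ≤ 16 → Commercial Authorization not required.
§15.2 years in business 8 < 16; revenue $2,050,000 < $2,225,000 → New Business License required.
§15.3 provides lodging to guests → exempt from New Business License.
§15.4 years in business 8 < 14 → Regulatory License not required.
§15.5 does not manufacture goods on the premises → Standard Certificate not required.
§15.6 revenue $2,050,000 > $1,550,000; years in business 8 ≤ 14; prepares food on-site → Commercial Certificate not required.
§15.7 closes midnight, after 9:00 PM → Annual Permit not required.
§15.8 offers live music; prepares food on-site → Municipal Permit required.
§15.9 closes midnight, after 10:00 PM → Daytime License not required.
§15.10 is located in a residentially zoned district; closes midnight, after 6:00 PM → Residential Zone Authorization required.
§15.11 offers live music; provides lodging to guests → exempt from New Business License.
§15.12 offers live music → Live Entertainment Registration required.
§15.13 closes midnight, after 10:00 PM → Live Entertainment Registration exemption does not apply.
§15.14 is located in a residentially zoned district → Compliance License required.

Compliance License, Live Entertainment Registration, Municipal Permit, Residential Zone Authorization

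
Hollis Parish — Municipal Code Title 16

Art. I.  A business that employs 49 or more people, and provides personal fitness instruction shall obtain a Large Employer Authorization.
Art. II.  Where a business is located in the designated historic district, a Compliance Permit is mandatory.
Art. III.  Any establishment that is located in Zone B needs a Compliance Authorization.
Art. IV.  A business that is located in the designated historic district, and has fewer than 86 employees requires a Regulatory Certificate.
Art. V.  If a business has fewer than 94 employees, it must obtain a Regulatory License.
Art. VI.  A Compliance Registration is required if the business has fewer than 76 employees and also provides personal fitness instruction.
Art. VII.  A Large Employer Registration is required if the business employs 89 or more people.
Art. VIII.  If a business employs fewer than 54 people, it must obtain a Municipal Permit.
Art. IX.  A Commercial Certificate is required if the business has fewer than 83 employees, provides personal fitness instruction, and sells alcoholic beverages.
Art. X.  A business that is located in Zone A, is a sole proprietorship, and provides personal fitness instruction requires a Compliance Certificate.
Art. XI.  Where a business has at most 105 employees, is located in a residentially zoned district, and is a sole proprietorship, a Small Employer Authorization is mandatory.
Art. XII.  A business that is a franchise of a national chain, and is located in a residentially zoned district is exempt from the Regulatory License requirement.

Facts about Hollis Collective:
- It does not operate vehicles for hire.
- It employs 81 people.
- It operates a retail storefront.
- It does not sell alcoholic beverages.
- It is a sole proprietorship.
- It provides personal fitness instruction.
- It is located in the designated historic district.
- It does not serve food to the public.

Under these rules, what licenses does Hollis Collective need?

Compliance Permit, Large Employer Authorization, Regulatory Certificate, Regulatory License

Art. I. employees 81 ≥ 49; provides personal fitness instruction → Large Employer Authorization required.
Art. II. is located in the designated historic district → Compliance Permit required.
Art. III. is located in the designated historic district (not: is located in Zone B) → Compliance Authorization not required.
Art. IV. is located in the designated historic district; employees 81 < 86 → Regulatory Certificate required.
Art. V. employees 81 < 94 → Regulatory License required.
Art. VI. employees 81 ≥ 76; provides personal fitness instruction → Compliance Registration not required.
Art. VII. employees 81 < 89 → Large Employer Registration not required.
Art. VIII. employees 81 ≥ 54 → Municipal Permit not required.
Art. IX. employees 81 < 83; provides personal fitness instruction; does not sell alcoholic beverages → Commercial Certificate not required.
Art. X. is located in the designated historic district (not: is located in Zone A); is a sole proprietorship; provides personal fitness instruction → Compliance Certificate not required.
Art. XI. employees 81 ≤ 105; is located in the designated historic district (not: is located in a residentially zoned district); is a sole proprietorship → Small Employer Authorization not required.
Art. XII. is a sole proprietorship (not: is a franchise of a national chain); is located in the designated historic district (not: is located in a residentially zoned district) → Regulatory License exemption does not apply.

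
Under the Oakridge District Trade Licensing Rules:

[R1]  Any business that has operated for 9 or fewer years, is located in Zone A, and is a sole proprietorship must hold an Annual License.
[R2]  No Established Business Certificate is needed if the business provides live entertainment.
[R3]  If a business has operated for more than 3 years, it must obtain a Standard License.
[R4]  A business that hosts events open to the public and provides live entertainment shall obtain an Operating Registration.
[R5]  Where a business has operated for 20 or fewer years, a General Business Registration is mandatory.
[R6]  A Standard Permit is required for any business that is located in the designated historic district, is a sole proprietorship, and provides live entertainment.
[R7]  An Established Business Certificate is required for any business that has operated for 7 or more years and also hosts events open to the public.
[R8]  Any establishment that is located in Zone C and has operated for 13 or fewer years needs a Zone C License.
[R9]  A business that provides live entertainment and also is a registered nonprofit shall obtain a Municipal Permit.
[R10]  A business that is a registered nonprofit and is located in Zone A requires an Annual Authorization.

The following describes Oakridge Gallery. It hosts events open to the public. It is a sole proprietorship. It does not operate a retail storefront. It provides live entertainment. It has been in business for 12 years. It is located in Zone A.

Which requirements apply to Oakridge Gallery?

General Business Registration, Operating Registration, Standard License

[R1] years in business 12 > 9; is located in Zone A; is a sole proprietorship → Annual License not required.
[R2] provides live entertainment → exempt from Established Business Certificate.
[R3] years in business 12 > 3 → Standard License required.
[R4] hosts events open to the public; provides live entertainment → Operating Registration required.
[R5] years in business 12 ≤ 20 → General Business Registration required.
[R6] is located in Zone A (not: is located in the designated historic district); is a sole proprietorship; provides live entertainment → Standard Permit not required.
[R7] years in business 12 ≥ 7; hosts events open to the public → Established Business Certificate required.
[R8] is located in Zone A (not: is located in Zone C); years in business 12 ≤ 13 → Zone C License not required.
[R9] provides live entertainment; is a sole proprietorship (not: is a registered nonprofit) → Municipal Permit not required.
[R10] is a sole proprietorship (not: is a registered nonprofit); is located in Zone A → Annual Authorization not required.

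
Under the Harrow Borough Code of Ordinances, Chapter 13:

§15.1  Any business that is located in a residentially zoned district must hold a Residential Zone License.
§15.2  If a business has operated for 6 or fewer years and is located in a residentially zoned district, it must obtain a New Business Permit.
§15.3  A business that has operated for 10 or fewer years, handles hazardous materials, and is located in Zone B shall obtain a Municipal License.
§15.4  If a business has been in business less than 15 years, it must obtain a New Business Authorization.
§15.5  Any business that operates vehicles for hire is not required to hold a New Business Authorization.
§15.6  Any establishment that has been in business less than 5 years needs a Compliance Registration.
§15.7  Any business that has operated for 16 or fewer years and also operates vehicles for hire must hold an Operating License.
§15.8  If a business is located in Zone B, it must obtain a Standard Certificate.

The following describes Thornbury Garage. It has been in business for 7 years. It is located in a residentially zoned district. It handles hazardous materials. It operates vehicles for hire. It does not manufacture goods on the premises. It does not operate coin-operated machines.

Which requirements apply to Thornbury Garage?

§15.1 is located in a residentially zoned district → Residential Zone License required.
§15.2 years in business 7 > 6; is located in a residentially zoned district → New Business Permit not required.
§15.3 years in business 7 ≤ 10; handles hazardous materials; is located in a residentially zoned district (not: is located in Zone B) → Municipal License not required.
§15.4 years in business 7 < 15 → New Business Authorization required.
§15.5 operates vehicles for hire → exempt from New Business Authorization.
§15.6 years in business 7 ≥ 5 → Compliance Registration not required.
§15.7 years in business 7 ≤ 16; operates vehicles for hire → Operating License required.
§15.8 is located in a residentially zoned district (not: is located in Zone B) → Standard Certificate not required.

Operating License, Residential Zone License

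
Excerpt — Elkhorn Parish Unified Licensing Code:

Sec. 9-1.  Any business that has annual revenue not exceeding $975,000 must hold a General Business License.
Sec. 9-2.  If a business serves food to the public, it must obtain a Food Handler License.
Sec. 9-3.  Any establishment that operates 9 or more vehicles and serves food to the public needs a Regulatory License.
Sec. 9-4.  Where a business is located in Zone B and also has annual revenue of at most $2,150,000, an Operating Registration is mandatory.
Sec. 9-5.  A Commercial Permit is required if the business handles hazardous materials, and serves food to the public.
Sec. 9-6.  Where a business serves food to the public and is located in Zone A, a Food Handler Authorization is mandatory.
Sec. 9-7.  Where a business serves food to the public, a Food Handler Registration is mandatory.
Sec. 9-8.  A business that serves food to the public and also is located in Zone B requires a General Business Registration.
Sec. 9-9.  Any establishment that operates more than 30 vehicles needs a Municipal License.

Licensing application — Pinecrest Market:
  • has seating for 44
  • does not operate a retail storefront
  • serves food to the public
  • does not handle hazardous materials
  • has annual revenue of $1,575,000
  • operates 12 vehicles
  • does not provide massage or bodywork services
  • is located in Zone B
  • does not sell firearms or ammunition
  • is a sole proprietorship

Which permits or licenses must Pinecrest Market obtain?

Food Handler License, Food Handler Registration, General Business Registration, Operating Registration, Regulatory License

Sec. 9-1. revenue $1,575,000 > $975,000 → General Business License not required.
Sec. 9-2. serves food to the public → Food Handler License required.
Sec. 9-3. vehicles 12 ≥ 9; serves food to the public → Regulatory License required.
Sec. 9-4. is located in Zone B; revenue $1,575,000 ≤ $2,150,000 → Operating Registration required.
Sec. 9-5. does not handle hazardous materials; serves food to the public → Commercial Permit not required.
Sec. 9-6. serves food to the public; is located in Zone B (not: is located in Zone A) → Food Handler Authorization not required.
Sec. 9-7. serves food to the public → Food Handler Registration required.
Sec. 9-8. serves food to the public; is located in Zone B → General Business Registration required.
Sec. 9-9. vehicles 12 ≤ 30 → Municipal License not required.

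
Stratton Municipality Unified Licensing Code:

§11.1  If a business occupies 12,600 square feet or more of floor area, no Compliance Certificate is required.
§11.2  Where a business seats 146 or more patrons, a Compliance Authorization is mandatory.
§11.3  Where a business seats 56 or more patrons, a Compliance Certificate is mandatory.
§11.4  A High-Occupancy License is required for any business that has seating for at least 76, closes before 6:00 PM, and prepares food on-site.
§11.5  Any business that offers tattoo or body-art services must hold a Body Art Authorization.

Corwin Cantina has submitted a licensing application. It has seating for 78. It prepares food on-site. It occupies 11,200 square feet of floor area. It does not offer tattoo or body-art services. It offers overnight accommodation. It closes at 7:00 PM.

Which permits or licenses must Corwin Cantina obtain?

Compliance Certificate

§11.1 floor area 11,200 square feet < 12,600 square feet → Compliance Certificate exemption does not apply.
§11.2 seating 78 < 146 → Compliance Authorization not required.
§11.3 seating 78 ≥ 56 → Compliance Certificate required.
§11.4 seating 78 ≥ 76; closes 7:00 PM, after 6:00 PM; prepares food on-site → High-Occupancy License not required.
§11.5 does not offer tattoo or body-art services → Body Art Authorization not required.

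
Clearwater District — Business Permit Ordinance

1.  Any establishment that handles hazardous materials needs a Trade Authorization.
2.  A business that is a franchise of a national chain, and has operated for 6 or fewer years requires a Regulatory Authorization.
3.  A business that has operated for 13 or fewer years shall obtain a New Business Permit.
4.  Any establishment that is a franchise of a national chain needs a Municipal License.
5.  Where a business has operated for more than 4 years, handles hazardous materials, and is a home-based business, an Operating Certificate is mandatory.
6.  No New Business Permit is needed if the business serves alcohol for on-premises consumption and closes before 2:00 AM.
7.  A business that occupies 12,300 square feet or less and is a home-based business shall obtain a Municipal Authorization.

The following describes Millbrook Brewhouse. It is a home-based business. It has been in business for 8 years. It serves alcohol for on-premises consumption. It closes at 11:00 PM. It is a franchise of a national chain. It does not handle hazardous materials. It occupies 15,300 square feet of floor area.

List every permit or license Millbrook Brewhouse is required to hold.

1. does not handle hazardous materials → Trade Authorization not required.
2. is a franchise of a national chain; years in business 8 > 6 → Regulatory Authorization not required.
3. years in business 8 ≤ 13 → New Business Permit required.
4. is a franchise of a national chain → Municipal License required.
5. years in business 8 > 4; does not handle hazardous materials; is a home-based business → Operating Certificate not required.
6. serves alcohol for on-premises consumption; closes 11:00 PM, at/before 2:00 AM → exempt from New Business Permit.
7. floor area 15,300 square feet > 12,300 square feet; is a home-based business → Municipal Authorization not required.

Municipal License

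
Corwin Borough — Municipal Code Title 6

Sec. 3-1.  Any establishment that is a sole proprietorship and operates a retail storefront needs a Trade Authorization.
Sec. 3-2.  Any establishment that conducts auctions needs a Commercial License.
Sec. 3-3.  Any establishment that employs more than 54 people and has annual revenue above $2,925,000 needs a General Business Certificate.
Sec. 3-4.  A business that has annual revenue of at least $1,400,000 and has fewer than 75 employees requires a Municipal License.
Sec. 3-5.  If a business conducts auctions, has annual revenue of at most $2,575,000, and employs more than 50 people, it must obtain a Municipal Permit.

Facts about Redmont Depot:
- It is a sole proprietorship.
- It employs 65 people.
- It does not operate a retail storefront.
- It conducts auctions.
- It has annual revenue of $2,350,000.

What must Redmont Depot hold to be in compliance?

Sec. 3-1. is a sole proprietorship; does not operate a retail storefront → Trade Authorization not required.
Sec. 3-2. conducts auctions → Commercial License required.
Sec. 3-3. employees 65 > 54; revenue $2,350,000 ≤ $2,925,000 → General Business Certificate not required.
Sec. 3-4. revenue $2,350,000 ≥ $1,400,000; employees 65 < 75 → Municipal License required.
Sec. 3-5. conducts auctions; revenue $2,350,000 ≤ $2,575,000; employees 65 > 50 → Municipal Permit required.

Commercial License, Municipal License, Municipal Permit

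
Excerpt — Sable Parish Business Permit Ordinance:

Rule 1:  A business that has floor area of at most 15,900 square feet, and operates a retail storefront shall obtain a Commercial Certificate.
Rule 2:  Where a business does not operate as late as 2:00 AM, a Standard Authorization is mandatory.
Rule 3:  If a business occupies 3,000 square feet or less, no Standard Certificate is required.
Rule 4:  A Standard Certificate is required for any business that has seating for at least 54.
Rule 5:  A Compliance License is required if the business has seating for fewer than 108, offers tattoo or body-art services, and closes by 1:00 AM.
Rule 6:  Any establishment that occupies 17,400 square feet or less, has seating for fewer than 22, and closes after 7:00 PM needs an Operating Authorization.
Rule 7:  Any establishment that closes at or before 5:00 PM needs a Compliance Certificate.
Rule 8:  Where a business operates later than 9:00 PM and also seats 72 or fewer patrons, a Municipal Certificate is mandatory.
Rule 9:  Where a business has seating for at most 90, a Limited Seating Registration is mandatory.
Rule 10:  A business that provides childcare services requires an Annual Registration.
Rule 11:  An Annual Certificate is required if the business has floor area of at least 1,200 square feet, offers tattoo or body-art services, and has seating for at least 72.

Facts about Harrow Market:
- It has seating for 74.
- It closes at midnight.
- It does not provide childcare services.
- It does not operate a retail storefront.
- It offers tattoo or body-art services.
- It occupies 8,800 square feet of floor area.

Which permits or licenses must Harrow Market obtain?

Rule 1: floor area 8,800 square feet ≤ 15,900 square feet; does not operate a retail storefront → Commercial Certificate not required.
Rule 2: closes midnight, at/before 2:00 AM → Standard Authorization required.
Rule 3: floor area 8,800 square feet > 3,000 square feet → Standard Certificate exemption does not apply.
Rule 4: seating 74 ≥ 54 → Standard Certificate required.
Rule 5: seating 74 < 108; offers tattoo or body-art services; closes midnight, at/before 1:00 AM → Compliance License required.
Rule 6: floor area 8,800 square feet ≤ 17,400 square feet; seating 74 ≥ 22; closes midnight, after 7:00 PM → Operating Authorization not required.
Rule 7: closes midnight, after 5:00 PM → Compliance Certificate not required.
Rule 8: closes midnight, after 9:00 PM; seating 74 > 72 → Municipal Certificate not required.
Rule 9: seating 74 ≤ 90 → Limited Seating Registration required.
Rule 10: does not provide childcare services → Annual Registration not required.
Rule 11: floor area 8,800 square feet ≥ 1,200 square feet; offers tattoo or body-art services; seating 74 ≥ 72 → Annual Certificate required.

Annual Certificate, Compliance License, Limited Seating Registration, Standard Authorization, Standard Certificate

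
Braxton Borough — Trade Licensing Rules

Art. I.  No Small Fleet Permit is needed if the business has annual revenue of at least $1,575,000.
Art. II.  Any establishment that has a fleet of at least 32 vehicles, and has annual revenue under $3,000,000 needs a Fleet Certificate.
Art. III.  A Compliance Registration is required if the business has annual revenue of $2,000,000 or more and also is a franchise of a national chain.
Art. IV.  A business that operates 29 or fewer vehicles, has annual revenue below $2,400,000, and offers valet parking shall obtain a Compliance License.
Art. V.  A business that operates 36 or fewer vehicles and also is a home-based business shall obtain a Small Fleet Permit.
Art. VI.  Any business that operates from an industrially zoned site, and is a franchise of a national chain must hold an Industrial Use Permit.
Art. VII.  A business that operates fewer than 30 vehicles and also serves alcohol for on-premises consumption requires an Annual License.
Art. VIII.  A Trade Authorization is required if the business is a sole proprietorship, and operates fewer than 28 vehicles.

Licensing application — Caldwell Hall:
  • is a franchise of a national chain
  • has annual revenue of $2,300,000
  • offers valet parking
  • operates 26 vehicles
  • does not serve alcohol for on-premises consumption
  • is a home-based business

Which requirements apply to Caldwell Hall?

Compliance License, Compliance Registration

Art. I. revenue $2,300,000 ≥ $1,575,000 → exempt from Small Fleet Permit.
Art. II. vehicles 26 < 32; revenue $2,300,000 < $3,000,000 → Fleet Certificate not required.
Art. III. revenue $2,300,000 ≥ $2,000,000; is a franchise of a national chain → Compliance Registration required.
Art. IV. vehicles 26 ≤ 29; revenue $2,300,000 < $2,400,000; offers valet parking → Compliance License required.
Art. V. vehicles 26 ≤ 36; is a home-based business → Small Fleet Permit required.
Art. VI. is a home-based business (not: operates from an industrially zoned site); is a franchise of a national chain → Industrial Use Permit not required.
Art. VII. vehicles 26 < 30; does not serve alcohol for on-premises consumption → Annual License not required.
Art. VIII. is a franchise of a national chain (not: is a sole proprietorship); vehicles 26 < 28 → Trade Authorization not required.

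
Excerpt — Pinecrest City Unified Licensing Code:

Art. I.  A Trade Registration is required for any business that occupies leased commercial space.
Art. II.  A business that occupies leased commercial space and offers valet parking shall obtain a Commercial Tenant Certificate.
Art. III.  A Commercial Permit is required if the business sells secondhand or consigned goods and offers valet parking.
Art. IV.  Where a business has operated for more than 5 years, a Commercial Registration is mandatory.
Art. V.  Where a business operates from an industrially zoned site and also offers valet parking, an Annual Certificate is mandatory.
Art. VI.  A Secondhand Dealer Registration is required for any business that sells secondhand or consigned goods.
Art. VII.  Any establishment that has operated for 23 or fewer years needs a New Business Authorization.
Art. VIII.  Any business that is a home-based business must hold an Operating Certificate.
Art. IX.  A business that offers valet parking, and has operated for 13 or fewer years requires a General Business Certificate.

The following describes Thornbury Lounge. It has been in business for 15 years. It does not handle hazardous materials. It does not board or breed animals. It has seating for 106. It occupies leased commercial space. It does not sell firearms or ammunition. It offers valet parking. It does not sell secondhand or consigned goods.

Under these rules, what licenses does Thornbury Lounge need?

Art. I. occupies leased commercial space → Trade Registration required.
Art. II. occupies leased commercial space; offers valet parking → Commercial Tenant Certificate required.
Art. III. does not sell secondhand or consigned goods; offers valet parking → Commercial Permit not required.
Art. IV. years in business 15 > 5 → Commercial Registration required.
Art. V. occupies leased commercial space (not: operates from an industrially zoned site); offers valet parking → Annual Certificate not required.
Art. VI. does not sell secondhand or consigned goods → Secondhand Dealer Registration not required.
Art. VII. years in business 15 ≤ 23 → New Business Authorization required.
Art. VIII. occupies leased commercial space (not: is a home-based business) → Operating Certificate not required.
Art. IX. offers valet parking; years in business 15 > 13 → General Business Certificate not required.

Commercial Registration, Commercial Tenant Certificate, New Business Authorization, Trade Registration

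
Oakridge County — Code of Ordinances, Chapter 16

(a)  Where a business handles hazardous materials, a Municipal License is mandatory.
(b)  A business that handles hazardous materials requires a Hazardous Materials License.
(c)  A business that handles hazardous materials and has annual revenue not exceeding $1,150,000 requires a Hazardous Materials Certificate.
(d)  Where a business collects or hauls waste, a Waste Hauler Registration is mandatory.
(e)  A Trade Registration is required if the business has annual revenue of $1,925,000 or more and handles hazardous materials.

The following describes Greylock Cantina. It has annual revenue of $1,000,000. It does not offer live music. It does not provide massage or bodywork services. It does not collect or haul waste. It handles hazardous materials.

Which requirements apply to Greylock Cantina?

Hazardous Materials Certificate, Hazardous Materials License, Municipal License

(a) handles hazardous materials → Municipal License required.
(b) handles hazardous materials → Hazardous Materials License required.
(c) handles hazardous materials; revenue $1,000,000 ≤ $1,150,000 → Hazardous Materials Certificate required.
(d) does not collect or haul waste → Waste Hauler Registration not required.
(e) revenue $1,000,000 < $1,925,000; handles hazardous materials → Trade Registration not required.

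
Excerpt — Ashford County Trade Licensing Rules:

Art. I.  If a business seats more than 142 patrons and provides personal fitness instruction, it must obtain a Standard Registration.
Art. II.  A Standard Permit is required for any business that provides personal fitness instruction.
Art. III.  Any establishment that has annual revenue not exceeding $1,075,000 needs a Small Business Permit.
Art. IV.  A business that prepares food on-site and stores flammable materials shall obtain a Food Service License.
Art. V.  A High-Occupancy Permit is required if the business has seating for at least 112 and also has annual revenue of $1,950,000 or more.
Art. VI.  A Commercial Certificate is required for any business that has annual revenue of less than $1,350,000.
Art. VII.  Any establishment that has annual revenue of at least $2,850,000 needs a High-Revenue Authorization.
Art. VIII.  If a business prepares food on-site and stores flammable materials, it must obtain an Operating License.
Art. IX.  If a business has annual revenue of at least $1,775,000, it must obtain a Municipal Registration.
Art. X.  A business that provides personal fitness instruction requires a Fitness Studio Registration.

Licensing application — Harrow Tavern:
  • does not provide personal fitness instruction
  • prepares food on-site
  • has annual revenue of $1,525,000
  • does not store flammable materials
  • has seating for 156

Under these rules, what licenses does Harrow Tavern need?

None

Art. I. seating 156 > 142; does not provide personal fitness instruction → Standard Registration not required.
Art. II. does not provide personal fitness instruction → Standard Permit not required.
Art. III. revenue $1,525,000 > $1,075,000 → Small Business Permit not required.
Art. IV. prepares food on-site; does not store flammable materials → Food Service License not required.
Art. V. seating 156 ≥ 112; revenue $1,525,000 < $1,950,000 → High-Occupancy Permit not required.
Art. VI. revenue $1,525,000 ≥ $1,350,000 → Commercial Certificate not required.
Art. VII. revenue $1,525,000 < $2,850,000 → High-Revenue Authorization not required.
Art. VIII. prepares food on-site; does not store flammable materials → Operating License not required.
Art. IX. revenue $1,525,000 < $1,775,000 → Municipal Registration not required.
Art. X. does not provide personal fitness instruction → Fitness Studio Registration not required.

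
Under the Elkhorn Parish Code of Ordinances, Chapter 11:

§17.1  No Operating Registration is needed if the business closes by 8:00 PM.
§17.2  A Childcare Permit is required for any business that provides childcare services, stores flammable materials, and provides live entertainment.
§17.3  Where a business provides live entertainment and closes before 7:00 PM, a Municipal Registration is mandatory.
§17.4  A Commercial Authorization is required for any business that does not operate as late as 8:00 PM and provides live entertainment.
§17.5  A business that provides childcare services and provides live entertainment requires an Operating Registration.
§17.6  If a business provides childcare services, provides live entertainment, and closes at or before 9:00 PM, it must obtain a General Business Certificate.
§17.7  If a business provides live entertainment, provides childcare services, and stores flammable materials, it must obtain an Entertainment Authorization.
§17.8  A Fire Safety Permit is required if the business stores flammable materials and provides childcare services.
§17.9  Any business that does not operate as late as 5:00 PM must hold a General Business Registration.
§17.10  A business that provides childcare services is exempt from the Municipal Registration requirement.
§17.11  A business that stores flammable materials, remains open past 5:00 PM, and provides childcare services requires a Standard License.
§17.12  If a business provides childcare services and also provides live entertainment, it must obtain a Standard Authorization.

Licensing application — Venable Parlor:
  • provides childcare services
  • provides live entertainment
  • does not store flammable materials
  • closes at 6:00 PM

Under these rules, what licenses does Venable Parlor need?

§17.1 closes 6:00 PM, at/before 8:00 PM → exempt from Operating Registration.
§17.2 provides childcare services; does not store flammable materials; provides live entertainment → Childcare Permit not required.
§17.3 provides live entertainment; closes 6:00 PM, at/before 7:00 PM → Municipal Registration required.
§17.4 closes 6:00 PM, at/before 8:00 PM; provides live entertainment → Commercial Authorization required.
§17.5 provides childcare services; provides live entertainment → Operating Registration required.
§17.6 provides childcare services; provides live entertainment; closes 6:00 PM, at/before 9:00 PM → General Business Certificate required.
§17.7 provides live entertainment; provides childcare services; does not store flammable materials → Entertainment Authorization not required.
§17.8 does not store flammable materials; provides childcare services → Fire Safety Permit not required.
§17.9 closes 6:00 PM, after 5:00 PM → General Business Registration not required.
§17.10 provides childcare services → exempt from Municipal Registration.
§17.11 does not store flammable materials; closes 6:00 PM, after 5:00 PM; provides childcare services → Standard License not required.
§17.12 provides childcare services; provides live entertainment → Standard Authorization required.

Commercial Authorization, General Business Certificate, Standard Authorization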